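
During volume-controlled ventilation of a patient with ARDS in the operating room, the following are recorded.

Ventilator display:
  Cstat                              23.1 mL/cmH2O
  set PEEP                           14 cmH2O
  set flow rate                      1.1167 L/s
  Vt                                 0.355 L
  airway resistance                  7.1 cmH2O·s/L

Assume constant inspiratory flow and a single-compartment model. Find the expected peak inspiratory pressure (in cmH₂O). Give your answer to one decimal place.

37.3

Equation of motion (constant flow): PIP = Vt/C + R·V̇ + PEEP.
PIP = 355/23.1 + 7.1×1.1167 + 14 = 15.368 + 7.929 + 14 = 37.297 cmH2O.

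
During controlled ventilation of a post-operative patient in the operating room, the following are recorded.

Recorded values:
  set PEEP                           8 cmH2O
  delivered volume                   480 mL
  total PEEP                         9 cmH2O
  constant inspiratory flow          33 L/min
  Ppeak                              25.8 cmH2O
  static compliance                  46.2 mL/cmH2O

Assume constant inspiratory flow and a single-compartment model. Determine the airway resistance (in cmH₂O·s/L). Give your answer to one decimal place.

Flow: 33 L/min ÷ 60 = 0.55 L/s.
Total PEEP = 9 cmH2O (set 8 + intrinsic 1); this is the baseline alveolar pressure.
Equation of motion (constant flow): PIP = Vt/C + R·V̇ + PEEP.
R·V̇ = PIP − Vt/C − PEEP = 25.8 − 480/46.2 − 9 = 25.8 − 10.39 − 9 = 6.41 cmH2O.
R = 6.41 / 0.55 = 11.655 cmH2O·s/L.

11.7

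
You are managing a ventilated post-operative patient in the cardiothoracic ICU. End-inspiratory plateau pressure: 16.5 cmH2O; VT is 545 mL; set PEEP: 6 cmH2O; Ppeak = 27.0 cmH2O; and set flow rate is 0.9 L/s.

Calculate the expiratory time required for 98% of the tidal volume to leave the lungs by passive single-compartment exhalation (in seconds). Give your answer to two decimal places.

R = (PIP − Pplat)/V̇ = (27.0 − 16.5) / 0.9 = 10.5/0.9 = 11.667 cmH2O·s/L.
C = Vt/(Pplat − PEEP) = 545.0 / (16.5 − 6) = 545.0/10.5 = 51.905 mL/cmH2O.
τ = R × C = 11.667 × 0.05191 L/cmH2O = 0.6056 s.
t = −τ·ln(1 − 0.98) = −0.6056·ln(0.02) = 2.369 s.

2.37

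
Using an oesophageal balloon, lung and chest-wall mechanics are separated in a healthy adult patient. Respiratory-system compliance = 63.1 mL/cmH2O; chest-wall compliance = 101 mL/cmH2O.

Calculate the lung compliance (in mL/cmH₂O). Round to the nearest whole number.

1/CL = 1/Crs − 1/Ccw.
1/CL = 1/63.1 − 1/101 = 0.005947.
CL = 168.15 mL/cmH2O.

168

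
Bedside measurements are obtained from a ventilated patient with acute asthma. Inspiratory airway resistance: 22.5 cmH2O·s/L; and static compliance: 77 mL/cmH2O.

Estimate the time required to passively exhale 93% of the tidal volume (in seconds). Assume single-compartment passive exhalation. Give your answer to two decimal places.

τ = R × C = 22.5 × 77 mL/cmH2O = 22.5 × 0.077 L/cmH2O = 1.733 s.
Exhaled fraction f = 1 − e^(−t/τ) → t = −τ·ln(1 − f) = −1.733·ln(0.07) = 4.608 s.

4.61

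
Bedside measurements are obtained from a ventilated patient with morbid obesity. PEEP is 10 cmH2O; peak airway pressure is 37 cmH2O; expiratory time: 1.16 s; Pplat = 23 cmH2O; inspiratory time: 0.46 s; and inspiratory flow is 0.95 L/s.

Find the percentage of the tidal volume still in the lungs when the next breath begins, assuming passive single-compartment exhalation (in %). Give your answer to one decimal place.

Vt = flow × Ti = 0.95 L/s × 0.46 s × 1000 mL/L = 437.0 mL.
R = (PIP − Pplat)/V̇ = (37 − 23) / 0.95 = 14.0/0.95 = 14.737 cmH2O·s/L.
C = Vt/(Pplat − PEEP) = 437.0 / (23 − 10) = 437.0/13.0 = 33.615 mL/cmH2O.
τ = R × C = 14.737 × 0.03362 L/cmH2O = 0.4955 s.
Fraction remaining at end-expiration = e^(−Te/τ) = e^(−1.16/0.4955) = 0.09622 → 9.622%.

9.6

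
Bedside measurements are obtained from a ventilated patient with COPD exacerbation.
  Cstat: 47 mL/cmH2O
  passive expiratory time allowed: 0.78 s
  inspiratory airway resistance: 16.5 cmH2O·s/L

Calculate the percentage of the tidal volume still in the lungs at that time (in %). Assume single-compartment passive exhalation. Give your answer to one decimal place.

36.6

τ = R × C = 16.5 × 47 mL/cmH2O = 16.5 × 0.047 L/cmH2O = 0.7755 s.
Passive exhalation: V(t)/V₀ = e^(−t/τ) = e^(−0.78/0.7755) = 0.3658.
Fraction remaining = 0.3658 → 36.58%.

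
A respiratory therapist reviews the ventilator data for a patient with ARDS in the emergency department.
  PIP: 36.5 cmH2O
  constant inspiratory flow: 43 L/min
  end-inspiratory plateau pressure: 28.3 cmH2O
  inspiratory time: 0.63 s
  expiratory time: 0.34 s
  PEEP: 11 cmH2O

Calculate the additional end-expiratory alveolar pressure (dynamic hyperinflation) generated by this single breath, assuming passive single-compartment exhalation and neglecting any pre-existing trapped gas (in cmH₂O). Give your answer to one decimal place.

5.5

Flow: 43 L/min ÷ 60 = 0.7167 L/s.
Vt = flow × Ti = 0.7167 L/s × 0.63 s × 1000 mL/L = 451.52 mL.
R = (PIP − Pplat)/V̇ = (36.5 − 28.3) / 0.7167 = 8.2/0.7167 = 11.441 cmH2O·s/L.
C = Vt/(Pplat − PEEP) = 451.52 / (28.3 − 11) = 451.52/17.3 = 26.099 mL/cmH2O.
τ = R × C = 11.441 × 0.0261 L/cmH2O = 0.2986 s.
Fraction remaining = e^(−Te/τ) = e^(−0.34/0.2986) = 0.3203; trapped volume = 451.52 × 0.3203 = 144.62 mL.
Additional alveolar pressure from trapping ≈ V_trapped / C = 144.62 / 26.099 = 5.541 cmH2O.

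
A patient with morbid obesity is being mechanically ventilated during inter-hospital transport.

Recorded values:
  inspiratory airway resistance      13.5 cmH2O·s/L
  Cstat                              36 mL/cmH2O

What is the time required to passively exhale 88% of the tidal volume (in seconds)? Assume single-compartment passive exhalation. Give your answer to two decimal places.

τ = R × C = 13.5 × 36 mL/cmH2O = 13.5 × 0.036 L/cmH2O = 0.486 s.
Exhaled fraction f = 1 − e^(−t/τ) → t = −τ·ln(1 − f) = −0.486·ln(0.12) = 1.03 s.

1.03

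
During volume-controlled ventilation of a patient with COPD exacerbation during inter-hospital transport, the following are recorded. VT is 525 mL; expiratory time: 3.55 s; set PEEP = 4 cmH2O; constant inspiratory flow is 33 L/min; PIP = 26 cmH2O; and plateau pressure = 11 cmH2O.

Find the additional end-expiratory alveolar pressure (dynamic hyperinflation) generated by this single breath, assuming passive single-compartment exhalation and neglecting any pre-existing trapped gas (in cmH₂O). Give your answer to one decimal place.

1.2

Flow: 33 L/min ÷ 60 = 0.55 L/s.
R = (PIP − Pplat)/V̇ = (26 − 11) / 0.55 = 15.0/0.55 = 27.273 cmH2O·s/L.
C = Vt/(Pplat − PEEP) = 525.0 / (11 − 4) = 525.0/7.0 = 75.0 mL/cmH2O.
τ = R × C = 27.273 × 0.075 L/cmH2O = 2.045 s.
Fraction remaining = e^(−Te/τ) = e^(−3.55/2.045) = 0.1762; trapped volume = 525.0 × 0.1762 = 92.505 mL.
Additional alveolar pressure from trapping ≈ V_trapped / C = 92.505 / 75.0 = 1.233 cmH2O.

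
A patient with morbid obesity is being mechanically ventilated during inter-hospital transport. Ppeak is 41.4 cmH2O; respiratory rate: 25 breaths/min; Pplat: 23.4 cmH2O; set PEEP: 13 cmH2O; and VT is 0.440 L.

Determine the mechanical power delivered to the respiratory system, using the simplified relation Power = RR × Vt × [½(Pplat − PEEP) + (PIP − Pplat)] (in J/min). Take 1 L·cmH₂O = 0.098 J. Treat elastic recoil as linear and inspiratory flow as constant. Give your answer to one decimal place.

25.0

Per-breath work = Vt × [½(Pplat−PEEP) + (PIP−Pplat)] = 0.440 × [0.5×10.4 + 18.0] = 0.440 × 23.2 = 10.208 L·cmH2O.
Power = 25 × 10.208 = 255.2 L·cmH2O/min.
× 0.098 J/(L·cmH2O) → 25.01 J/min.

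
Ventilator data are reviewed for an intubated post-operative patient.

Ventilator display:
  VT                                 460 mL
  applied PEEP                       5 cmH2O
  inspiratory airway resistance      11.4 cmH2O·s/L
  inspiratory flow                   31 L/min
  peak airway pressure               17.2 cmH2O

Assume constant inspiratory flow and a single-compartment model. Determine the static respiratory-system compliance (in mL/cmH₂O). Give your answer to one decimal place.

72.9

Flow: 31 L/min ÷ 60 = 0.5167 L/s.
Equation of motion (constant flow): PIP = Vt/C + R·V̇ + PEEP.
Vt/C = PIP − R·V̇ − PEEP = 17.2 − 11.4×0.5167 − 5 = 17.2 − 5.89 − 5 = 6.31 cmH2O.
C = Vt / 6.31 = 460 / 6.31 = 72.9 mL/cmH2O.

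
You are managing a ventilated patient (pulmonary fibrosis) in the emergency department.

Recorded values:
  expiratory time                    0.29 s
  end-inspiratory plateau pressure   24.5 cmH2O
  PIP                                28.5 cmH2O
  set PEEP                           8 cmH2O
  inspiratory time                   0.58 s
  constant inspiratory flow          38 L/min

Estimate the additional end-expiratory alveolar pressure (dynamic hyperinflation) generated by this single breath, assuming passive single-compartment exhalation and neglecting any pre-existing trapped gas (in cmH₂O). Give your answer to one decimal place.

Flow: 38 L/min ÷ 60 = 0.6333 L/s.
Vt = flow × Ti = 0.6333 L/s × 0.58 s × 1000 mL/L = 367.31 mL.
R = (PIP − Pplat)/V̇ = (28.5 − 24.5) / 0.6333 = 4.0/0.6333 = 6.316 cmH2O·s/L.
C = Vt/(Pplat − PEEP) = 367.31 / (24.5 − 8) = 367.31/16.5 = 22.261 mL/cmH2O.
τ = R × C = 6.316 × 0.02226 L/cmH2O = 0.1406 s.
Fraction remaining = e^(−Te/τ) = e^(−0.29/0.1406) = 0.1271; trapped volume = 367.31 × 0.1271 = 46.685 mL.
Additional alveolar pressure from trapping ≈ V_trapped / C = 46.685 / 22.261 = 2.097 cmH2O.

2.1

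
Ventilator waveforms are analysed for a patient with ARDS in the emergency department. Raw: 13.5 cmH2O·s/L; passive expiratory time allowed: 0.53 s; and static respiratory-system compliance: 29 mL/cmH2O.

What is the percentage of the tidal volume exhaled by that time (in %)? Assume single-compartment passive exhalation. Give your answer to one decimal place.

τ = R × C = 13.5 × 29 mL/cmH2O = 13.5 × 0.029 L/cmH2O = 0.3915 s.
Passive exhalation: V(t)/V₀ = e^(−t/τ) = e^(−0.53/0.3915) = 0.2583.
Fraction exhaled = 1 − 0.2583 = 0.7417 → 74.17%.

74.2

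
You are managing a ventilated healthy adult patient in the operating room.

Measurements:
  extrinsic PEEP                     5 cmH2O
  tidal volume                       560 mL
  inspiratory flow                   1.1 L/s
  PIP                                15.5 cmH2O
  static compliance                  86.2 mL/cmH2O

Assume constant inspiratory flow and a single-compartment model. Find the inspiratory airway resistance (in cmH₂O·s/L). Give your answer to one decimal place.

Equation of motion (constant flow): PIP = Vt/C + R·V̇ + PEEP.
R·V̇ = PIP − Vt/C − PEEP = 15.5 − 560/86.2 − 5 = 15.5 − 6.497 − 5 = 4.003 cmH2O.
R = 4.003 / 1.1 = 3.639 cmH2O·s/L.

3.6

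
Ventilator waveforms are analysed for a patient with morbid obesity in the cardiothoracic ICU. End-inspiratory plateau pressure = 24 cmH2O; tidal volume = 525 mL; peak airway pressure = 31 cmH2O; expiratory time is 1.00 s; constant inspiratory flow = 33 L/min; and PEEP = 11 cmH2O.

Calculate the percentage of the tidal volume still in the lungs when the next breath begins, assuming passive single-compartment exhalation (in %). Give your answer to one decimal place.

Flow: 33 L/min ÷ 60 = 0.55 L/s.
R = (PIP − Pplat)/V̇ = (31 − 24) / 0.55 = 7.0/0.55 = 12.727 cmH2O·s/L.
C = Vt/(Pplat − PEEP) = 525.0 / (24 − 11) = 525.0/13.0 = 40.385 mL/cmH2O.
τ = R × C = 12.727 × 0.04039 L/cmH2O = 0.514 s.
Fraction remaining at end-expiration = e^(−Te/τ) = e^(−1.00/0.514) = 0.1429 → 14.29%.

14.3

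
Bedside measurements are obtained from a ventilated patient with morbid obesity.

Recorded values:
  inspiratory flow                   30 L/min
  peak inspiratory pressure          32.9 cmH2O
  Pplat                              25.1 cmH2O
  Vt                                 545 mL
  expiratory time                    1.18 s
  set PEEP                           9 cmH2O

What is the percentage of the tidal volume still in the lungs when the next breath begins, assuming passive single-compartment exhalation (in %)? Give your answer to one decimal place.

10.7

Flow: 30 L/min ÷ 60 = 0.5 L/s.
R = (PIP − Pplat)/V̇ = (32.9 − 25.1) / 0.5 = 7.8/0.5 = 15.6 cmH2O·s/L.
C = Vt/(Pplat − PEEP) = 545.0 / (25.1 − 9) = 545.0/16.1 = 33.851 mL/cmH2O.
τ = R × C = 15.6 × 0.03385 L/cmH2O = 0.5281 s.
Fraction remaining at end-expiration = e^(−Te/τ) = e^(−1.18/0.5281) = 0.1071 → 10.71%.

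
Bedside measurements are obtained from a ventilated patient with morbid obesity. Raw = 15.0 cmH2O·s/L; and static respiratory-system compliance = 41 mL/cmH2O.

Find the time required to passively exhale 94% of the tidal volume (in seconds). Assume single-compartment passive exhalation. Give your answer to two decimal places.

τ = R × C = 15.0 × 41 mL/cmH2O = 15.0 × 0.041 L/cmH2O = 0.615 s.
Exhaled fraction f = 1 − e^(−t/τ) → t = −τ·ln(1 − f) = −0.615·ln(0.06) = 1.73 s.

1.73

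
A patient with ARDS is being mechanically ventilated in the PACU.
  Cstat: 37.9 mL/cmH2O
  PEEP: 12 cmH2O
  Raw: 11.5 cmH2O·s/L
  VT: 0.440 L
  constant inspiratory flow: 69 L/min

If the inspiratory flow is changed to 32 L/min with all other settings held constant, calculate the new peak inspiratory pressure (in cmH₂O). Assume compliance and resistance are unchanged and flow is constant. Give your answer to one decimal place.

Flow: 69 L/min ÷ 60 = 1.15 L/s.
New flow: 32 L/min ÷ 60 = 0.5333 L/s.
PIP = Vt/C + R·V̇ + PEEP (constant-flow equation of motion).
Only the resistive term changes: ΔPIP = R × ΔV̇ = 11.5 × (0.5333 − 1.15) = 11.5 × -0.6167 = -7.092 cmH2O.
Original PIP = 440/37.9 + 11.5×1.15 + 12 = 36.834 cmH2O; new PIP = 36.834 + (-7.092) = 29.742 cmH2O.

29.7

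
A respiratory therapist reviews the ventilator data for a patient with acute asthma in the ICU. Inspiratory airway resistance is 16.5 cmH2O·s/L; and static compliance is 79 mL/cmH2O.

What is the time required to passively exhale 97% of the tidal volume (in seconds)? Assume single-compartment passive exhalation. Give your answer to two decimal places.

4.57

τ = R × C = 16.5 × 79 mL/cmH2O = 16.5 × 0.079 L/cmH2O = 1.304 s.
Exhaled fraction f = 1 − e^(−t/τ) → t = −τ·ln(1 − f) = −1.304·ln(0.03) = 4.573 s.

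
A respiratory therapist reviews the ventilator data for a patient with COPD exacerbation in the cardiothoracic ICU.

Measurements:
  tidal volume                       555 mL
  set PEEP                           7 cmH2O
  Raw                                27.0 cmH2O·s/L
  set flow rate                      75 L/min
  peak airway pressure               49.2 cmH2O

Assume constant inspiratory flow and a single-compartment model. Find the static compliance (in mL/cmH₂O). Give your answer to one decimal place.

Flow: 75 L/min ÷ 60 = 1.25 L/s.
Equation of motion (constant flow): PIP = Vt/C + R·V̇ + PEEP.
Vt/C = PIP − R·V̇ − PEEP = 49.2 − 27.0×1.25 − 7 = 49.2 − 33.75 − 7 = 8.45 cmH2O.
C = Vt / 8.45 = 555 / 8.45 = 65.68 mL/cmH2O.

65.7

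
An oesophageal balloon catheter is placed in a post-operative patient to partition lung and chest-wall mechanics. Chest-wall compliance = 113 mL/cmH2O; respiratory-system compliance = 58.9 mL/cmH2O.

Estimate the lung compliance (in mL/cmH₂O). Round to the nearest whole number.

1/CL = 1/Crs − 1/Ccw.
1/CL = 1/58.9 − 1/113 = 0.008128.
CL = 123.03 mL/cmH2O.

123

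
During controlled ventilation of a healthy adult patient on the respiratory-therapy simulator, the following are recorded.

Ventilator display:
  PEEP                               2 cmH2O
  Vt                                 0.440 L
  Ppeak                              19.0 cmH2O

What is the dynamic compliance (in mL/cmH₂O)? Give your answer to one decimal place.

25.9

Dynamic compliance = Vt / (PIP − PEEP) = 440 / (19.0 − 2) = 440 / 17.0 = 25.882 mL/cmH2O.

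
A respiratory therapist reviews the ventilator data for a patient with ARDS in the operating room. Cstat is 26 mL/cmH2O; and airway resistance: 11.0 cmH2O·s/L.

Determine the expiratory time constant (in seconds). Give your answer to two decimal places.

0.29

τ = R × C = 11.0 × 26 mL/cmH2O = 11.0 × 0.026 L/cmH2O = 0.286 s.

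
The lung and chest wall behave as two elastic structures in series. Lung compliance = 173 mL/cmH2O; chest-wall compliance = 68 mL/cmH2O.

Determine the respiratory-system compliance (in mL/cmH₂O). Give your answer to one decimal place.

Lung and chest wall are elastances in series: 1/Crs = 1/CL + 1/Ccw.
1/Crs = 1/173 + 1/68 = 0.02049.
Crs = 48.804 mL/cmH2O.

48.8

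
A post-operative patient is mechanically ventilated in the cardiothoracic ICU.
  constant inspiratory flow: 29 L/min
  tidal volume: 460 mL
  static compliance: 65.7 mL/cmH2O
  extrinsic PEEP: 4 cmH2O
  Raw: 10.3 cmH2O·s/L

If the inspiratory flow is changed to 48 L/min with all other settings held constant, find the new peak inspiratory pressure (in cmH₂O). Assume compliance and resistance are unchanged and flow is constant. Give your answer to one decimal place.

19.2

Flow: 29 L/min ÷ 60 = 0.4833 L/s.
New flow: 48 L/min ÷ 60 = 0.8 L/s.
PIP = Vt/C + R·V̇ + PEEP (constant-flow equation of motion).
Only the resistive term changes: ΔPIP = R × ΔV̇ = 10.3 × (0.8 − 0.4833) = 10.3 × 0.3167 = 3.262 cmH2O.
Original PIP = 460/65.7 + 10.3×0.4833 + 4 = 15.98 cmH2O; new PIP = 15.98 + (3.262) = 19.242 cmH2O.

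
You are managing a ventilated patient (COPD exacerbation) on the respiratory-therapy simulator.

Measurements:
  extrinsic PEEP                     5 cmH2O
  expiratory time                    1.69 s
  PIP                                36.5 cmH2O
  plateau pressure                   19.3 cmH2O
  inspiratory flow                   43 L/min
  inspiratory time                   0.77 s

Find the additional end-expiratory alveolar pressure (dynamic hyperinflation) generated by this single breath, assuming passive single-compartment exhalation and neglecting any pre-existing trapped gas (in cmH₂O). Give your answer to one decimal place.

Flow: 43 L/min ÷ 60 = 0.7167 L/s.
Vt = flow × Ti = 0.7167 L/s × 0.77 s × 1000 mL/L = 551.86 mL.
R = (PIP − Pplat)/V̇ = (36.5 − 19.3) / 0.7167 = 17.2/0.7167 = 23.999 cmH2O·s/L.
C = Vt/(Pplat − PEEP) = 551.86 / (19.3 − 5) = 551.86/14.3 = 38.592 mL/cmH2O.
τ = R × C = 23.999 × 0.03859 L/cmH2O = 0.9261 s.
Fraction remaining = e^(−Te/τ) = e^(−1.69/0.9261) = 0.1612; trapped volume = 551.86 × 0.1612 = 88.96 mL.
Additional alveolar pressure from trapping ≈ V_trapped / C = 88.96 / 38.592 = 2.305 cmH2O.

2.3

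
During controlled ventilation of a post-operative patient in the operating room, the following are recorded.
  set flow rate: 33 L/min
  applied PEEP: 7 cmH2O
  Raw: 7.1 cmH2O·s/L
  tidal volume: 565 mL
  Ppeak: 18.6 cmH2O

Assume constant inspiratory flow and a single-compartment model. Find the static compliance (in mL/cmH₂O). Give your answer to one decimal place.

73.4

Flow: 33 L/min ÷ 60 = 0.55 L/s.
Equation of motion (constant flow): PIP = Vt/C + R·V̇ + PEEP.
Vt/C = PIP − R·V̇ − PEEP = 18.6 − 7.1×0.55 − 7 = 18.6 − 3.905 − 7 = 7.695 cmH2O.
C = Vt / 7.695 = 565 / 7.695 = 73.424 mL/cmH2O.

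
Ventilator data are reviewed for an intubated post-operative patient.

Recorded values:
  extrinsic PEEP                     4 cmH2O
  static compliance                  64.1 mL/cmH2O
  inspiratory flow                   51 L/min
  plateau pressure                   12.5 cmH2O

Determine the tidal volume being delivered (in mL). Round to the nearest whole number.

545

Vt = Cstat × (Pplat − PEEP) = 64.1 × (12.5 − 4) = 64.1 × 8.5 = 544.85 mL.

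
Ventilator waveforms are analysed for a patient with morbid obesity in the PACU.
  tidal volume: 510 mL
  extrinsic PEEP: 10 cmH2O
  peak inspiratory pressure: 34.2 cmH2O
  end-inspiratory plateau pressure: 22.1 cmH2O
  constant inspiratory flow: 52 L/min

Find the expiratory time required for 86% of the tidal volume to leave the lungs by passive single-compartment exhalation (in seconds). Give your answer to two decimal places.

1.16

Flow: 52 L/min ÷ 60 = 0.8667 L/s.
R = (PIP − Pplat)/V̇ = (34.2 − 22.1) / 0.8667 = 12.1/0.8667 = 13.961 cmH2O·s/L.
C = Vt/(Pplat − PEEP) = 510.0 / (22.1 − 10) = 510.0/12.1 = 42.149 mL/cmH2O.
τ = R × C = 13.961 × 0.04215 L/cmH2O = 0.5885 s.
t = −τ·ln(1 − 0.86) = −0.5885·ln(0.14) = 1.157 s.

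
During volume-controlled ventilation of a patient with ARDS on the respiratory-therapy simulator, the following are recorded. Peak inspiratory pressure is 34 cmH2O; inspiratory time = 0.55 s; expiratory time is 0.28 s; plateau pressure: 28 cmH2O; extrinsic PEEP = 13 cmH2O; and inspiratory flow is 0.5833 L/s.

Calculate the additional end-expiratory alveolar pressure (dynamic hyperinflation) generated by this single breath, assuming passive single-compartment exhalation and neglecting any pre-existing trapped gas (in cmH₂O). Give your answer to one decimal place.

4.2

Vt = flow × Ti = 0.5833 L/s × 0.55 s × 1000 mL/L = 320.82 mL.
R = (PIP − Pplat)/V̇ = (34 − 28) / 0.5833 = 6.0/0.5833 = 10.286 cmH2O·s/L.
C = Vt/(Pplat − PEEP) = 320.82 / (28 − 13) = 320.82/15.0 = 21.388 mL/cmH2O.
τ = R × C = 10.286 × 0.02139 L/cmH2O = 0.22 s.
Fraction remaining = e^(−Te/τ) = e^(−0.28/0.22) = 0.2801; trapped volume = 320.82 × 0.2801 = 89.862 mL.
Additional alveolar pressure from trapping ≈ V_trapped / C = 89.862 / 21.388 = 4.202 cmH2O.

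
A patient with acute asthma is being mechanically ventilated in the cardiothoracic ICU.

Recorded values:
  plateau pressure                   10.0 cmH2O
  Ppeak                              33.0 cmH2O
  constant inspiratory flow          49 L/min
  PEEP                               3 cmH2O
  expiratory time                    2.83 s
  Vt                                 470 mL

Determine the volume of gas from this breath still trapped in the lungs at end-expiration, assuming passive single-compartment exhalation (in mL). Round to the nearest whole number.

Flow: 49 L/min ÷ 60 = 0.8167 L/s.
R = (PIP − Pplat)/V̇ = (33.0 − 10.0) / 0.8167 = 23.0/0.8167 = 28.162 cmH2O·s/L.
C = Vt/(Pplat − PEEP) = 470.0 / (10.0 − 3) = 470.0/7.0 = 67.143 mL/cmH2O.
τ = R × C = 28.162 × 0.06714 L/cmH2O = 1.891 s.
Fraction remaining = e^(−Te/τ) = e^(−2.83/1.891) = 0.2239.
Trapped volume = 470.0 × 0.2239 = 105.23 mL.

105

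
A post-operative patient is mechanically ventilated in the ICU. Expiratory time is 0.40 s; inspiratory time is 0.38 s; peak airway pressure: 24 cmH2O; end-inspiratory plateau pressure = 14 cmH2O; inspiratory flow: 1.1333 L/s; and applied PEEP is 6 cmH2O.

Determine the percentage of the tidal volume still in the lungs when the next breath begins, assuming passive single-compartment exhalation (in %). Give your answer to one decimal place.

Vt = flow × Ti = 1.1333 L/s × 0.38 s × 1000 mL/L = 430.65 mL.
R = (PIP − Pplat)/V̇ = (24 − 14) / 1.1333 = 10.0/1.1333 = 8.824 cmH2O·s/L.
C = Vt/(Pplat − PEEP) = 430.65 / (14 − 6) = 430.65/8.0 = 53.831 mL/cmH2O.
τ = R × C = 8.824 × 0.05383 L/cmH2O = 0.475 s.
Fraction remaining at end-expiration = e^(−Te/τ) = e^(−0.40/0.475) = 0.4308 → 43.08%.

43.1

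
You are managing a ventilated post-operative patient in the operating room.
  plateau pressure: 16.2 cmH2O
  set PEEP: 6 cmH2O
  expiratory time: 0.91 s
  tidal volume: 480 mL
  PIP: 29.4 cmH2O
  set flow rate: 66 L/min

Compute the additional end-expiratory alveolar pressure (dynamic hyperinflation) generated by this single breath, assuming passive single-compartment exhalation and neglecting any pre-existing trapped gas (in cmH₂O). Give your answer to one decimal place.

2.0

Flow: 66 L/min ÷ 60 = 1.1 L/s.
R = (PIP − Pplat)/V̇ = (29.4 − 16.2) / 1.1 = 13.2/1.1 = 12.0 cmH2O·s/L.
C = Vt/(Pplat − PEEP) = 480.0 / (16.2 − 6) = 480.0/10.2 = 47.059 mL/cmH2O.
τ = R × C = 12.0 × 0.04706 L/cmH2O = 0.5647 s.
Fraction remaining = e^(−Te/τ) = e^(−0.91/0.5647) = 0.1996; trapped volume = 480.0 × 0.1996 = 95.808 mL.
Additional alveolar pressure from trapping ≈ V_trapped / C = 95.808 / 47.059 = 2.036 cmH2O.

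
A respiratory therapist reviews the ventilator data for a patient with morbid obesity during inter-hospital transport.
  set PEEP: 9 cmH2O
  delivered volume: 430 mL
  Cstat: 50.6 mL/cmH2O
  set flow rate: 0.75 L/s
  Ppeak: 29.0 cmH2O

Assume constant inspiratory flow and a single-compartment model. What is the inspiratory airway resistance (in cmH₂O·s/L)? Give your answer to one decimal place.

15.3

Equation of motion (constant flow): PIP = Vt/C + R·V̇ + PEEP.
R·V̇ = PIP − Vt/C − PEEP = 29.0 − 430/50.6 − 9 = 29.0 − 8.498 − 9 = 11.502 cmH2O.
R = 11.502 / 0.75 = 15.336 cmH2O·s/L.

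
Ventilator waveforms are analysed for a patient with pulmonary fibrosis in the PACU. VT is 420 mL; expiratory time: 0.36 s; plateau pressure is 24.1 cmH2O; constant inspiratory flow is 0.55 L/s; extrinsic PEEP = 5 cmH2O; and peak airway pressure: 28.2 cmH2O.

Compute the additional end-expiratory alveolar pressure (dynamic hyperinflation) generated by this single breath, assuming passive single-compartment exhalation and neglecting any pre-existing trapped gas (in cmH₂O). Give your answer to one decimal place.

2.1

R = (PIP − Pplat)/V̇ = (28.2 − 24.1) / 0.55 = 4.1/0.55 = 7.455 cmH2O·s/L.
C = Vt/(Pplat − PEEP) = 420.0 / (24.1 − 5) = 420.0/19.1 = 21.99 mL/cmH2O.
τ = R × C = 7.455 × 0.02199 L/cmH2O = 0.1639 s.
Fraction remaining = e^(−Te/τ) = e^(−0.36/0.1639) = 0.1112; trapped volume = 420.0 × 0.1112 = 46.704 mL.
Additional alveolar pressure from trapping ≈ V_trapped / C = 46.704 / 21.99 = 2.124 cmH2O.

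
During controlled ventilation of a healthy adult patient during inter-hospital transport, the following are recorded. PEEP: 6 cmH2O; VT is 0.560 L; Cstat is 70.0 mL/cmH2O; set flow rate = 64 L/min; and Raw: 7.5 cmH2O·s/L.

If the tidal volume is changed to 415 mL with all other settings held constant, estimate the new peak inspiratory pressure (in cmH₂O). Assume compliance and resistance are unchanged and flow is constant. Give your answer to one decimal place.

Flow: 64 L/min ÷ 60 = 1.0667 L/s.
PIP = Vt/C + R·V̇ + PEEP (constant-flow equation of motion).
Only the elastic term changes: ΔPIP = ΔVt / C = (415 − 560) / 70.0 = -2.071 cmH2O.
Original PIP = 560/70.0 + 7.5×1.0667 + 6 = 22.0 cmH2O; new PIP = 22.0 + (-2.071) = 19.929 cmH2O.

19.9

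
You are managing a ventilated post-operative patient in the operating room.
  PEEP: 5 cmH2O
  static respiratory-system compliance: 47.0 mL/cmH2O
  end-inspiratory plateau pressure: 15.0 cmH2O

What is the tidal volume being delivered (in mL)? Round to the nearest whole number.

470

Vt = Cstat × (Pplat − PEEP) = 47.0 × (15.0 − 5) = 47.0 × 10.0 = 470.0 mL.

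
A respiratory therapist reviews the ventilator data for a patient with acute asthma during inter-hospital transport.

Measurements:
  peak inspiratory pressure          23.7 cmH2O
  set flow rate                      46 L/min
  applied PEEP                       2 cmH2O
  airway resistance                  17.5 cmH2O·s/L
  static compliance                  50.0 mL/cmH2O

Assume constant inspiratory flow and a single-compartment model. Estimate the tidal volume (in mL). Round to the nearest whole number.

414

Flow: 46 L/min ÷ 60 = 0.7667 L/s.
Equation of motion (constant flow): PIP = Vt/C + R·V̇ + PEEP.
Vt/C = PIP − R·V̇ − PEEP = 23.7 − 13.417 − 2 = 8.283 cmH2O.
Vt = C × 8.283 = 50.0 × 8.283 = 414.15 mL.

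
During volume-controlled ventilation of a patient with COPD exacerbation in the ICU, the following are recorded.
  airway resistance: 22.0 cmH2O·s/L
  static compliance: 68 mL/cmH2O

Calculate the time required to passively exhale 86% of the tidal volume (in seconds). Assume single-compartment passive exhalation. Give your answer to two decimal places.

τ = R × C = 22.0 × 68 mL/cmH2O = 22.0 × 0.068 L/cmH2O = 1.496 s.
Exhaled fraction f = 1 − e^(−t/τ) → t = −τ·ln(1 − f) = −1.496·ln(0.14) = 2.941 s.

2.94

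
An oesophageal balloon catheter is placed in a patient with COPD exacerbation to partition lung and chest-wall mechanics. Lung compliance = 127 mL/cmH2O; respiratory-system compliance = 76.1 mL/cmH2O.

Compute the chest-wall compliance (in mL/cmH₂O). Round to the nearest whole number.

1/Ccw = 1/Crs − 1/CL.
1/Ccw = 1/76.1 − 1/127 = 0.005267.
Ccw = 189.86 mL/cmH2O.

190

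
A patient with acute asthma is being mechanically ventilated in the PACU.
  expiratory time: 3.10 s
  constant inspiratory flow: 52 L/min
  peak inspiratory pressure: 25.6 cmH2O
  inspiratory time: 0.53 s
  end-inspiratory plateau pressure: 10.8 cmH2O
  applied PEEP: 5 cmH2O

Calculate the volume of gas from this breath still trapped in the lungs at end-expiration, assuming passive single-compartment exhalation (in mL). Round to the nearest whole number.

46

Flow: 52 L/min ÷ 60 = 0.8667 L/s.
Vt = flow × Ti = 0.8667 L/s × 0.53 s × 1000 mL/L = 459.35 mL.
R = (PIP − Pplat)/V̇ = (25.6 − 10.8) / 0.8667 = 14.8/0.8667 = 17.076 cmH2O·s/L.
C = Vt/(Pplat − PEEP) = 459.35 / (10.8 − 5) = 459.35/5.8 = 79.198 mL/cmH2O.
τ = R × C = 17.076 × 0.0792 L/cmH2O = 1.352 s.
Fraction remaining = e^(−Te/τ) = e^(−3.10/1.352) = 0.101.
Trapped volume = 459.35 × 0.101 = 46.394 mL.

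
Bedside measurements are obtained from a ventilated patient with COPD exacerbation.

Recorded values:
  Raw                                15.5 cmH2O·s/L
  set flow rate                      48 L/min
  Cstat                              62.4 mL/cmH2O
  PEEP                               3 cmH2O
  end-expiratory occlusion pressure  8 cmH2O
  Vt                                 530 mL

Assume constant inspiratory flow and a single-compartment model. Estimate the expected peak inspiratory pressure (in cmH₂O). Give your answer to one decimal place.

28.9

Flow: 48 L/min ÷ 60 = 0.8 L/s.
Total PEEP = 8 cmH2O (set 3 + intrinsic 5); this is the baseline alveolar pressure.
Equation of motion (constant flow): PIP = Vt/C + R·V̇ + PEEP.
PIP = 530/62.4 + 15.5×0.8 + 8 = 8.494 + 12.4 + 8 = 28.894 cmH2O.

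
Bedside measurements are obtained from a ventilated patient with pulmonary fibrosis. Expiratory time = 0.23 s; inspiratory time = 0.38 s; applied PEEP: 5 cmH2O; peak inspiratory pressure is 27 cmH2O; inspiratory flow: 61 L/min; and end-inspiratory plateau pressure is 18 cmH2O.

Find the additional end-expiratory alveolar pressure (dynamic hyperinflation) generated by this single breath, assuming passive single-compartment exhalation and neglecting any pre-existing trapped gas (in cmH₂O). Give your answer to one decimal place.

Flow: 61 L/min ÷ 60 = 1.0167 L/s.
Vt = flow × Ti = 1.0167 L/s × 0.38 s × 1000 mL/L = 386.35 mL.
R = (PIP − Pplat)/V̇ = (27 − 18) / 1.0167 = 9.0/1.0167 = 8.852 cmH2O·s/L.
C = Vt/(Pplat − PEEP) = 386.35 / (18 − 5) = 386.35/13.0 = 29.719 mL/cmH2O.
τ = R × C = 8.852 × 0.02972 L/cmH2O = 0.2631 s.
Fraction remaining = e^(−Te/τ) = e^(−0.23/0.2631) = 0.4172; trapped volume = 386.35 × 0.4172 = 161.19 mL.
Additional alveolar pressure from trapping ≈ V_trapped / C = 161.19 / 29.719 = 5.424 cmH2O.

5.4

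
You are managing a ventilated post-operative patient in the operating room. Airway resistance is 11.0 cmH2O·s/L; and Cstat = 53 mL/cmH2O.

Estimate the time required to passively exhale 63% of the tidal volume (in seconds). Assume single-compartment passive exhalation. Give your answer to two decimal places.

0.58

τ = R × C = 11.0 × 53 mL/cmH2O = 11.0 × 0.053 L/cmH2O = 0.583 s.
Exhaled fraction f = 1 − e^(−t/τ) → t = −τ·ln(1 − f) = −0.583·ln(0.37) = 0.5796 s.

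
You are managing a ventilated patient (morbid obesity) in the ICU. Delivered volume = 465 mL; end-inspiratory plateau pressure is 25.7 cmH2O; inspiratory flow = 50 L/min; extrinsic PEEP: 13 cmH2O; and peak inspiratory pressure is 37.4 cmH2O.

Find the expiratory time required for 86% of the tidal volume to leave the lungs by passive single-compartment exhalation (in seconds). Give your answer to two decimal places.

1.01

Flow: 50 L/min ÷ 60 = 0.8333 L/s.
R = (PIP − Pplat)/V̇ = (37.4 − 25.7) / 0.8333 = 11.7/0.8333 = 14.041 cmH2O·s/L.
C = Vt/(Pplat − PEEP) = 465.0 / (25.7 − 13) = 465.0/12.7 = 36.614 mL/cmH2O.
τ = R × C = 14.041 × 0.03661 L/cmH2O = 0.514 s.
t = −τ·ln(1 − 0.86) = −0.514·ln(0.14) = 1.011 s.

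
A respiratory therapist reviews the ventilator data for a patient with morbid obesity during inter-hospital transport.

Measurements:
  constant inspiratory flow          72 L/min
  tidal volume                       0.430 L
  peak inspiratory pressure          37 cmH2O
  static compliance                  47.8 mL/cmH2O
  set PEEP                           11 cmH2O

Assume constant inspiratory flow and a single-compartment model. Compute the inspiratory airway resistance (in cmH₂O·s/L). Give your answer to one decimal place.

14.2

Flow: 72 L/min ÷ 60 = 1.2 L/s.
Equation of motion (constant flow): PIP = Vt/C + R·V̇ + PEEP.
R·V̇ = PIP − Vt/C − PEEP = 37 − 430/47.8 − 11 = 37 − 8.996 − 11 = 17.004 cmH2O.
R = 17.004 / 1.2 = 14.17 cmH2O·s/L.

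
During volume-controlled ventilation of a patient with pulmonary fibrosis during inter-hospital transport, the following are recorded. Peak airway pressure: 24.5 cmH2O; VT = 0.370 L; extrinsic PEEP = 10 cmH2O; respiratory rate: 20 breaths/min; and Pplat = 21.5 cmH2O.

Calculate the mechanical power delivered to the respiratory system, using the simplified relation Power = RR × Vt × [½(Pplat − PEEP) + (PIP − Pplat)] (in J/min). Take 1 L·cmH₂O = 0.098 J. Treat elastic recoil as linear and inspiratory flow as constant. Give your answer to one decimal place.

6.3

Per-breath work = Vt × [½(Pplat−PEEP) + (PIP−Pplat)] = 0.370 × [0.5×11.5 + 3.0] = 0.370 × 8.75 = 3.238 L·cmH2O.
Power = 20 × 3.238 = 64.76 L·cmH2O/min.
× 0.098 J/(L·cmH2O) → 6.346 J/min.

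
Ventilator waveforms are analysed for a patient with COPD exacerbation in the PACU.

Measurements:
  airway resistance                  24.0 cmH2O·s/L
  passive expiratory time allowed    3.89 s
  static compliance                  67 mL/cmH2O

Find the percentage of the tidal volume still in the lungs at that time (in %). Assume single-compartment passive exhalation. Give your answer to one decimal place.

τ = R × C = 24.0 × 67 mL/cmH2O = 24.0 × 0.067 L/cmH2O = 1.608 s.
Passive exhalation: V(t)/V₀ = e^(−t/τ) = e^(−3.89/1.608) = 0.089.
Fraction remaining = 0.089 → 8.9%.

8.9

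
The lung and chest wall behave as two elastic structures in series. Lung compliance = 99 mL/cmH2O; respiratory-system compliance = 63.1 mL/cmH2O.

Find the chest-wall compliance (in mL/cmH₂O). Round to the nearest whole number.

1/Ccw = 1/Crs − 1/CL.
1/Ccw = 1/63.1 − 1/99 = 0.005747.
Ccw = 174.0 mL/cmH2O.

174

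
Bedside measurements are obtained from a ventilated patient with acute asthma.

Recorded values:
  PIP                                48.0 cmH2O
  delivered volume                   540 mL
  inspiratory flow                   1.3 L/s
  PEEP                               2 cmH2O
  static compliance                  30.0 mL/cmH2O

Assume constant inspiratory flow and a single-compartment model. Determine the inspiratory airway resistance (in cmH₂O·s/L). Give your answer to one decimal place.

21.5

Equation of motion (constant flow): PIP = Vt/C + R·V̇ + PEEP.
R·V̇ = PIP − Vt/C − PEEP = 48.0 − 540/30.0 − 2 = 48.0 − 18.0 − 2 = 28.0 cmH2O.
R = 28.0 / 1.3 = 21.538 cmH2O·s/L.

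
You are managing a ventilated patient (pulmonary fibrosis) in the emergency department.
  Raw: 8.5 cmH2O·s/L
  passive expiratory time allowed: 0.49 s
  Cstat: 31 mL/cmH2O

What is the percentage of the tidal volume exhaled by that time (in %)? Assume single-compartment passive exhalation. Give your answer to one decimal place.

τ = R × C = 8.5 × 31 mL/cmH2O = 8.5 × 0.031 L/cmH2O = 0.2635 s.
Passive exhalation: V(t)/V₀ = e^(−t/τ) = e^(−0.49/0.2635) = 0.1557.
Fraction exhaled = 1 − 0.1557 = 0.8443 → 84.43%.

84.4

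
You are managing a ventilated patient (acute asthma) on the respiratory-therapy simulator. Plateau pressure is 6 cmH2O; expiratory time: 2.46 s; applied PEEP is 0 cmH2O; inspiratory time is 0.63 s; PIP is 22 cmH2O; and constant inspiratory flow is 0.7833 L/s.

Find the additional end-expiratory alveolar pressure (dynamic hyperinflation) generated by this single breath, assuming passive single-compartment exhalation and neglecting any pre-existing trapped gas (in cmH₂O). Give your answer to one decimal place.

Vt = flow × Ti = 0.7833 L/s × 0.63 s × 1000 mL/L = 493.48 mL.
R = (PIP − Pplat)/V̇ = (22 − 6) / 0.7833 = 16.0/0.7833 = 20.426 cmH2O·s/L.
C = Vt/(Pplat − PEEP) = 493.48 / (6 − 0) = 493.48/6.0 = 82.247 mL/cmH2O.
τ = R × C = 20.426 × 0.08225 L/cmH2O = 1.68 s.
Fraction remaining = e^(−Te/τ) = e^(−2.46/1.68) = 0.2312; trapped volume = 493.48 × 0.2312 = 114.09 mL.
Additional alveolar pressure from trapping ≈ V_trapped / C = 114.09 / 82.247 = 1.387 cmH2O.

1.4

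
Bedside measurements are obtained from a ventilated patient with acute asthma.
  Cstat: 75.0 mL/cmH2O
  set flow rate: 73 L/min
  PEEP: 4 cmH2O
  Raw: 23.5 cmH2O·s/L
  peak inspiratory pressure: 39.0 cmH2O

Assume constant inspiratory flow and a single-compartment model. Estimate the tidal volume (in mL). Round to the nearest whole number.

481

Flow: 73 L/min ÷ 60 = 1.2167 L/s.
Equation of motion (constant flow): PIP = Vt/C + R·V̇ + PEEP.
Vt/C = PIP − R·V̇ − PEEP = 39.0 − 28.592 − 4 = 6.408 cmH2O.
Vt = C × 6.408 = 75.0 × 6.408 = 480.6 mL.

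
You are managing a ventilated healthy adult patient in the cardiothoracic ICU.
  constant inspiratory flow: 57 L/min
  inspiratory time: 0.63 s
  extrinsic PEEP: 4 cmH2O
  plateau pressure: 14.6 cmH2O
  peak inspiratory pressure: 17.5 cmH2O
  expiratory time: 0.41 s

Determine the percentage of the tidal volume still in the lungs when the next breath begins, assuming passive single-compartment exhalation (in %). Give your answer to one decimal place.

Flow: 57 L/min ÷ 60 = 0.95 L/s.
Vt = flow × Ti = 0.95 L/s × 0.63 s × 1000 mL/L = 598.5 mL.
R = (PIP − Pplat)/V̇ = (17.5 − 14.6) / 0.95 = 2.9/0.95 = 3.053 cmH2O·s/L.
C = Vt/(Pplat − PEEP) = 598.5 / (14.6 − 4) = 598.5/10.6 = 56.462 mL/cmH2O.
τ = R × C = 3.053 × 0.05646 L/cmH2O = 0.1724 s.
Fraction remaining at end-expiration = e^(−Te/τ) = e^(−0.41/0.1724) = 0.09272 → 9.272%.

9.3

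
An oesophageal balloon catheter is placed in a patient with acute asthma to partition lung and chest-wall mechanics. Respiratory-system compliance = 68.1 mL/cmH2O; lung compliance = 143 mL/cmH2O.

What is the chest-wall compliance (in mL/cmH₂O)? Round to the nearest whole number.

130

1/Ccw = 1/Crs − 1/CL.
1/Ccw = 1/68.1 − 1/143 = 0.007691.
Ccw = 130.02 mL/cmH2O.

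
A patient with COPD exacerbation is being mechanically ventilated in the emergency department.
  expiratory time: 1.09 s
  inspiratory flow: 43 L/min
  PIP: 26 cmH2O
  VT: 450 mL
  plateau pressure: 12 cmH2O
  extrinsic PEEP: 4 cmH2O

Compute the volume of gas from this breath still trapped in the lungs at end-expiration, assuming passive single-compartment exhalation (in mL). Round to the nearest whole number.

Flow: 43 L/min ÷ 60 = 0.7167 L/s.
R = (PIP − Pplat)/V̇ = (26 − 12) / 0.7167 = 14.0/0.7167 = 19.534 cmH2O·s/L.
C = Vt/(Pplat − PEEP) = 450.0 / (12 − 4) = 450.0/8.0 = 56.25 mL/cmH2O.
τ = R × C = 19.534 × 0.05625 L/cmH2O = 1.099 s.
Fraction remaining = e^(−Te/τ) = e^(−1.09/1.099) = 0.3709.
Trapped volume = 450.0 × 0.3709 = 166.91 mL.

167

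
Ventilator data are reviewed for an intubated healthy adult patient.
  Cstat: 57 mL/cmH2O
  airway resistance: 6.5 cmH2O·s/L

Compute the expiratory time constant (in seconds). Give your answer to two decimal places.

τ = R × C = 6.5 × 57 mL/cmH2O = 6.5 × 0.057 L/cmH2O = 0.3705 s.

0.37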